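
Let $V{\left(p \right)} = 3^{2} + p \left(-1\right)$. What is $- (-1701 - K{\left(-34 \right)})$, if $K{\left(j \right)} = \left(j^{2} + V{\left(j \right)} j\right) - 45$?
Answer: $1350$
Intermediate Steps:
$V{\left(p \right)} = 9 - p$
$K{\left(j \right)} = -45 + j^{2} + j \left(9 - j\right)$ ($K{\left(j \right)} = \left(j^{2} + \left(9 - j\right) j\right) - 45 = \left(j^{2} + j \left(9 - j\right)\right) - 45 = -45 + j^{2} + j \left(9 - j\right)$)
$- (-1701 - K{\left(-34 \right)}) = - (-1701 - \left(-45 + 9 \left(-34\right)\right)) = - (-1701 - \left(-45 - 306\right)) = - (-1701 - -351) = - (-1701 + 351) = \left(-1\right) \left(-1350\right) = 1350$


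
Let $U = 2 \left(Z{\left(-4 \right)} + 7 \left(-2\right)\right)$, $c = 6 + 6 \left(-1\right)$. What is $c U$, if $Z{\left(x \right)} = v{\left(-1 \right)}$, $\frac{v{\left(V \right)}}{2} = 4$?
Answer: $0$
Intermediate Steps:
$v{\left(V \right)} = 8$ ($v{\left(V \right)} = 2 \cdot 4 = 8$)
$c = 0$ ($c = 6 - 6 = 0$)
$Z{\left(x \right)} = 8$
$U = -12$ ($U = 2 \left(8 + 7 \left(-2\right)\right) = 2 \left(8 - 14\right) = 2 \left(-6\right) = -12$)
$c U = 0 \left(-12\right) = 0$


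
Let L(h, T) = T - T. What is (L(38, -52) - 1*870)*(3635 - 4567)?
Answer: 810840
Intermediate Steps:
L(h, T) = 0
(L(38, -52) - 1*870)*(3635 - 4567) = (0 - 1*870)*(3635 - 4567) = (0 - 870)*(-932) = -870*(-932) = 810840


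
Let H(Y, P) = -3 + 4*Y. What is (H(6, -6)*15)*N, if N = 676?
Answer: 212940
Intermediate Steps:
(H(6, -6)*15)*N = ((-3 + 4*6)*15)*676 = ((-3 + 24)*15)*676 = (21*15)*676 = 315*676 = 212940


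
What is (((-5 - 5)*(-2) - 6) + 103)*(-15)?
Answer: -1755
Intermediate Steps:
(((-5 - 5)*(-2) - 6) + 103)*(-15) = ((-10*(-2) - 6) + 103)*(-15) = ((20 - 6) + 103)*(-15) = (14 + 103)*(-15) = 117*(-15) = -1755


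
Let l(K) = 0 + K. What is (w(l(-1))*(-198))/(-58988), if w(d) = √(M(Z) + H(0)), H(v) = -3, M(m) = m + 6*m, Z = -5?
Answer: 99*I*√38/29494 ≈ 0.020692*I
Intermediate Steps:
M(m) = 7*m
l(K) = K
w(d) = I*√38 (w(d) = √(7*(-5) - 3) = √(-35 - 3) = √(-38) = I*√38)
(w(l(-1))*(-198))/(-58988) = ((I*√38)*(-198))/(-58988) = -198*I*√38*(-1/58988) = 99*I*√38/29494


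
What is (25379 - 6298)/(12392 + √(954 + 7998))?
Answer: 29556469/19194089 - 19081*√2238/76776356 ≈ 1.5281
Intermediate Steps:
(25379 - 6298)/(12392 + √(954 + 7998)) = 19081/(12392 + √8952) = 19081/(12392 + 2*√2238)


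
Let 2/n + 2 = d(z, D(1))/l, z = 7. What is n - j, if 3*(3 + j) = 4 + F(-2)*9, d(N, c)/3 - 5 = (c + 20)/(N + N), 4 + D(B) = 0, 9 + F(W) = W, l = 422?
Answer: 583292/17337 ≈ 33.644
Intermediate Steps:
F(W) = -9 + W
D(B) = -4 (D(B) = -4 + 0 = -4)
d(N, c) = 15 + 3*(20 + c)/(2*N) (d(N, c) = 15 + 3*((c + 20)/(N + N)) = 15 + 3*((20 + c)/((2*N))) = 15 + 3*((20 + c)*(1/(2*N))) = 15 + 3*((20 + c)/(2*N)) = 15 + 3*(20 + c)/(2*N))
j = -104/3 (j = -3 + (4 + (-9 - 2)*9)/3 = -3 + (4 - 11*9)/3 = -3 + (4 - 99)/3 = -3 + (1/3)*(-95) = -3 - 95/3 = -104/3 ≈ -34.667)
n = -5908/5779 (n = 2/(-2 + ((3/2)*(20 - 4 + 10*7)/7)/422) = 2/(-2 + ((3/2)*(1/7)*(20 - 4 + 70))*(1/422)) = 2/(-2 + ((3/2)*(1/7)*86)*(1/422)) = 2/(-2 + (129/7)*(1/422)) = 2/(-2 + 129/2954) = 2/(-5779/2954) = 2*(-2954/5779) = -5908/5779 ≈ -1.0223)
n - j = -5908/5779 - 1*(-104/3) = -5908/5779 + 104/3 = 583292/17337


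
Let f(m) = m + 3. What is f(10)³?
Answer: 2197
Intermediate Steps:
f(m) = 3 + m
f(10)³ = (3 + 10)³ = 13³ = 2197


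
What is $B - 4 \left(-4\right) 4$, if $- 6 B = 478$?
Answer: $- \frac{47}{3} \approx -15.667$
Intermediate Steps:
$B = - \frac{239}{3}$ ($B = \left(- \frac{1}{6}\right) 478 = - \frac{239}{3} \approx -79.667$)
$B - 4 \left(-4\right) 4 = - \frac{239}{3} - 4 \left(-4\right) 4 = - \frac{239}{3} - \left(-16\right) 4 = - \frac{239}{3} - -64 = - \frac{239}{3} + 64 = - \frac{47}{3}$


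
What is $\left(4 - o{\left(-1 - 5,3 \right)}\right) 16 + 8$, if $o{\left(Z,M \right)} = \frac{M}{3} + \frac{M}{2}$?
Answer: $32$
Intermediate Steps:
$o{\left(Z,M \right)} = \frac{5 M}{6}$ ($o{\left(Z,M \right)} = M \frac{1}{3} + M \frac{1}{2} = \frac{M}{3} + \frac{M}{2} = \frac{5 M}{6}$)
$\left(4 - o{\left(-1 - 5,3 \right)}\right) 16 + 8 = \left(4 - \frac{5}{6} \cdot 3\right) 16 + 8 = \left(4 - \frac{5}{2}\right) 16 + 8 = \frac{3}{2} \cdot 16 + 8 = 24 + 8 = 32$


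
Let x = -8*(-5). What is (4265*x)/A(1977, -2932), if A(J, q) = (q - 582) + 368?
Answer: -85300/1573 ≈ -54.228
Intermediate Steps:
x = 40
A(J, q) = -214 + q (A(J, q) = (-582 + q) + 368 = -214 + q)
(4265*x)/A(1977, -2932) = (4265*40)/(-214 - 2932) = 170600/(-3146) = 170600*(-1/3146) = -85300/1573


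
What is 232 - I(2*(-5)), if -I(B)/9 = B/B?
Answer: 241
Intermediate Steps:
I(B) = -9 (I(B) = -9*B/B = -9*1 = -9)
232 - I(2*(-5)) = 232 - 1*(-9) = 232 + 9 = 241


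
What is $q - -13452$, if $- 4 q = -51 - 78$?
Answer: $\frac{53937}{4} \approx 13484.0$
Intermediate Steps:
$q = \frac{129}{4}$ ($q = - \frac{-51 - 78}{4} = \left(- \frac{1}{4}\right) \left(-129\right) = \frac{129}{4} \approx 32.25$)
$q - -13452 = \frac{129}{4} - -13452 = \frac{129}{4} + 13452 = \frac{53937}{4}$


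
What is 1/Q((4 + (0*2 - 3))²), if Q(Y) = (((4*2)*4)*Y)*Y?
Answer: 1/32 ≈ 0.031250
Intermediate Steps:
Q(Y) = 32*Y² (Q(Y) = ((8*4)*Y)*Y = (32*Y)*Y = 32*Y²)
1/Q((4 + (0*2 - 3))²) = 1/(32*((4 + (0*2 - 3))²)²) = 1/(32*((4 + (0 - 3))²)²) = 1/(32*((4 - 3)²)²) = 1/(32*(1²)²) = 1/(32*1²) = 1/(32*1) = 1/32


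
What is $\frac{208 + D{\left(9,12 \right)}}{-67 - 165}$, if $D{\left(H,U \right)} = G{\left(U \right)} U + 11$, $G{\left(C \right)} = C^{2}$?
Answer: $- \frac{1947}{232} \approx -8.3922$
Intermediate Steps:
$D{\left(H,U \right)} = 11 + U^{3}$ ($D{\left(H,U \right)} = U^{2} U + 11 = U^{3} + 11 = 11 + U^{3}$)
$\frac{208 + D{\left(9,12 \right)}}{-67 - 165} = \frac{208 + \left(11 + 12^{3}\right)}{-67 - 165} = \frac{208 + \left(11 + 1728\right)}{-232} = \left(208 + 1739\right) \left(- \frac{1}{232}\right) = 1947 \left(- \frac{1}{232}\right) = - \frac{1947}{232}$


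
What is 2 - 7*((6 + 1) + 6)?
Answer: -89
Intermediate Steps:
2 - 7*((6 + 1) + 6) = 2 - 7*(7 + 6) = 2 - 7*13 = 2 - 91 = -89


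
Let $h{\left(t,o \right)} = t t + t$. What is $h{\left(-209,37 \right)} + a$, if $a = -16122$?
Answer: $27350$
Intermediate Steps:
$h{\left(t,o \right)} = t + t^{2}$ ($h{\left(t,o \right)} = t^{2} + t = t + t^{2}$)
$h{\left(-209,37 \right)} + a = - 209 \left(1 - 209\right) - 16122 = \left(-209\right) \left(-208\right) - 16122 = 43472 - 16122 = 27350$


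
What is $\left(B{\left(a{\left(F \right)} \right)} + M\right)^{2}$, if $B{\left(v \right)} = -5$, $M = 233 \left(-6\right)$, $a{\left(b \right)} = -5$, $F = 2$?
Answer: $1968409$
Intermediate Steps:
$M = -1398$
$\left(B{\left(a{\left(F \right)} \right)} + M\right)^{2} = \left(-5 - 1398\right)^{2} = \left(-1403\right)^{2} = 1968409$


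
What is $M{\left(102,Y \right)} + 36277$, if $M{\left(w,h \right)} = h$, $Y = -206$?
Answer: $36071$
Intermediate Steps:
$M{\left(102,Y \right)} + 36277 = -206 + 36277 = 36071$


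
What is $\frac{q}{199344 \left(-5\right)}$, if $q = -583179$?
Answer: $\frac{194393}{332240} \approx 0.5851$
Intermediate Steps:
$\frac{q}{199344 \left(-5\right)} = - \frac{583179}{199344 \left(-5\right)} = - \frac{583179}{-996720} = \left(-583179\right) \left(- \frac{1}{996720}\right) = \frac{194393}{332240}$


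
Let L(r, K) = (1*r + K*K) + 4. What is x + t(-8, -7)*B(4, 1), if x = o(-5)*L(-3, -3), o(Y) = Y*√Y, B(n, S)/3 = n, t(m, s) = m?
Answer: -96 - 50*I*√5 ≈ -96.0 - 111.8*I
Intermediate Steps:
L(r, K) = 4 + r + K² (L(r, K) = (r + K²) + 4 = 4 + r + K²)
B(n, S) = 3*n
o(Y) = Y^(3/2)
x = -50*I*√5 (x = (-5)^(3/2)*(4 - 3 + (-3)²) = (-5*I*√5)*(4 - 3 + 9) = -5*I*√5*10 = -50*I*√5 ≈ -111.8*I)
x + t(-8, -7)*B(4, 1) = -50*I*√5 - 24*4 = -50*I*√5 - 8*12 = -50*I*√5 - 96 = -96 - 50*I*√5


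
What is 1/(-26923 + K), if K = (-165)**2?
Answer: 1/302 ≈ 0.0033113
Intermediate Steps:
K = 27225
1/(-26923 + K) = 1/(-26923 + 27225) = 1/302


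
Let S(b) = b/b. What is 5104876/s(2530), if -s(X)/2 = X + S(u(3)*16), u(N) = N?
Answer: -2552438/2531 ≈ -1008.5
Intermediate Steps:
S(b) = 1
s(X) = -2 - 2*X (s(X) = -2*(X + 1) = -2*(1 + X) = -2 - 2*X)
5104876/s(2530) = 5104876/(-2 - 2*2530) = 5104876/(-2 - 5060) = 5104876/(-5062) = 5104876*(-1/5062) = -2552438/2531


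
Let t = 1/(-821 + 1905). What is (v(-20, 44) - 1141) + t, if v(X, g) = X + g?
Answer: -1210827/1084 ≈ -1117.0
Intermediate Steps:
t = 1/1084 ≈ 0.00092251
(v(-20, 44) - 1141) + t = ((-20 + 44) - 1141) + 1/1084 = (24 - 1141) + 1/1084 = -1117 + 1/1084 = -1210827/1084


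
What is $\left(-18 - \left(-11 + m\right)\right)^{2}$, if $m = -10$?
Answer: $9$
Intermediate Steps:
$\left(-18 - \left(-11 + m\right)\right)^{2} = \left(-18 + \left(11 - -10\right)\right)^{2} = \left(-18 + \left(11 + 10\right)\right)^{2} = \left(-18 + 21\right)^{2} = 3^{2} = 9$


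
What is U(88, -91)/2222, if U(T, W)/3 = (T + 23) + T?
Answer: 597/2222 ≈ 0.26868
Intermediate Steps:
U(T, W) = 69 + 6*T (U(T, W) = 3*((T + 23) + T) = 3*((23 + T) + T) = 3*(23 + 2*T) = 69 + 6*T)
U(88, -91)/2222 = (69 + 6*88)/2222 = (69 + 528)*(1/2222) = 597*(1/2222) = 597/2222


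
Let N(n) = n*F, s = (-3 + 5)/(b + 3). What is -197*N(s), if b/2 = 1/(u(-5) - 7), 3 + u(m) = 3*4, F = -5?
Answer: 985/2 ≈ 492.50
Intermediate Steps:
u(m) = 9 (u(m) = -3 + 3*4 = -3 + 12 = 9)
b = 1 (b = 2/(9 - 7) = 2/2 = 2*(½) = 1)
s = ½ (s = (-3 + 5)/(1 + 3) = 2/4 = 2*(¼) = ½ ≈ 0.50000)
N(n) = -5*n (N(n) = n*(-5) = -5*n)
-197*N(s) = -(-985)/2 = -197*(-5/2) = 985/2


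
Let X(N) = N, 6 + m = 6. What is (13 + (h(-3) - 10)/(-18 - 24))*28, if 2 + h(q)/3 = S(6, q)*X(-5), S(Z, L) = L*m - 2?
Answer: 1064/3 ≈ 354.67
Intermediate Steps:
m = 0 (m = -6 + 6 = 0)
S(Z, L) = -2 (S(Z, L) = L*0 - 2 = 0 - 2 = -2)
h(q) = 24 (h(q) = -6 + 3*(-2*(-5)) = -6 + 3*10 = -6 + 30 = 24)
(13 + (h(-3) - 10)/(-18 - 24))*28 = (13 + (24 - 10)/(-18 - 24))*28 = (13 + 14/(-42))*28 = (13 + 14*(-1/42))*28 = (13 - ⅓)*28 = (38/3)*28 = 1064/3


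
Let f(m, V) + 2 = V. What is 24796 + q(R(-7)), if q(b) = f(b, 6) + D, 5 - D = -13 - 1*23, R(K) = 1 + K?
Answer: 24841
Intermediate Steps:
f(m, V) = -2 + V
D = 41 (D = 5 - (-13 - 1*23) = 5 - (-13 - 23) = 5 - 1*(-36) = 5 + 36 = 41)
q(b) = 45 (q(b) = (-2 + 6) + 41 = 4 + 41 = 45)
24796 + q(R(-7)) = 24796 + 45 = 24841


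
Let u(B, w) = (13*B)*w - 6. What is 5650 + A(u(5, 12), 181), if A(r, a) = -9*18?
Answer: 5488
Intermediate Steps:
u(B, w) = -6 + 13*B*w (u(B, w) = 13*B*w - 6 = -6 + 13*B*w)
A(r, a) = -162
5650 + A(u(5, 12), 181) = 5650 - 162 = 5488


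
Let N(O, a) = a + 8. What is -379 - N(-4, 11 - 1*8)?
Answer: -390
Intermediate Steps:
N(O, a) = 8 + a
-379 - N(-4, 11 - 1*8) = -379 - (8 + (11 - 1*8)) = -379 - (8 + (11 - 8)) = -379 - (8 + 3) = -379 - 1*11 = -379 - 11 = -390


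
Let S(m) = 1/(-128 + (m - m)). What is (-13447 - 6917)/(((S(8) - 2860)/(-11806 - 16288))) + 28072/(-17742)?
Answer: -216541627102108/1082501517 ≈ -2.0004e+5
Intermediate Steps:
S(m) = -1/128 (S(m) = 1/(-128 + 0) = 1/(-128) = -1/128)
(-13447 - 6917)/(((S(8) - 2860)/(-11806 - 16288))) + 28072/(-17742) = (-13447 - 6917)/(((-1/128 - 2860)/(-11806 - 16288))) + 28072/(-17742) = -20364/((-366081/128/(-28094))) + 28072*(-1/17742) = -20364/((-366081/128*(-1/28094))) - 14036/8871 = -20364/366081/3596032 - 14036/8871 = -20364*3596032/366081 - 14036/8871 = -24409865216/122027 - 14036/8871 = -216541627102108/1082501517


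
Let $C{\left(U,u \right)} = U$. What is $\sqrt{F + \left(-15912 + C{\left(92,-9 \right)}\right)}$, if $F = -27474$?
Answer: $i \sqrt{43294} \approx 208.07 i$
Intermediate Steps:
$\sqrt{F + \left(-15912 + C{\left(92,-9 \right)}\right)} = \sqrt{-27474 + \left(-15912 + 92\right)} = \sqrt{-27474 - 15820} = \sqrt{-43294} = i \sqrt{43294}$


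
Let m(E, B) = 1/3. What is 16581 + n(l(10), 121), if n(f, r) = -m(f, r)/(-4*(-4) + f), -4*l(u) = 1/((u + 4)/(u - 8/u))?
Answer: 110280091/6651 ≈ 16581.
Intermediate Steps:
m(E, B) = 1/3
l(u) = -(u - 8/u)/(4*(4 + u)) (l(u) = -(u - 8/u)/(u + 4)/4 = -(u - 8/u)/(4 + u)/4 = -(u - 8/u)/(4*(4 + u)))
n(f, r) = -1/(3*(16 + f)) (n(f, r) = -1/(3*(-4*(-4) + f)) = -1/(3*(16 + f)))
16581 + n(l(10), 121) = 16581 - 1/(48 + 3*((1/4)*(8 - 1*10**2)/(10*(4 + 10)))) = 16581 - 1/(48 + 3*((1/4)*(1/10)*(8 - 1*100)/14)) = 16581 - 1/(48 + 3*((1/4)*(1/10)*(1/14)*(8 - 100))) = 16581 - 1/(48 + 3*((1/4)*(1/10)*(1/14)*(-92))) = 16581 - 1/(48 + 3*(-23/140)) = 16581 - 1/(48 - 69/140) = 16581 - 1/6651/140 = 16581 - 1*140/6651 = 16581 - 140/6651 = 110280091/6651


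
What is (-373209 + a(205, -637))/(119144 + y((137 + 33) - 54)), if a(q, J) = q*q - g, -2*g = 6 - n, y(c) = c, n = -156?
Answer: -331103/119260 ≈ -2.7763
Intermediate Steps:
g = -81 (g = -(6 - 1*(-156))/2 = -(6 + 156)/2 = -½*162 = -81)
a(q, J) = 81 + q² (a(q, J) = q*q - 1*(-81) = q² + 81 = 81 + q²)
(-373209 + a(205, -637))/(119144 + y((137 + 33) - 54)) = (-373209 + (81 + 205²))/(119144 + ((137 + 33) - 54)) = (-373209 + (81 + 42025))/(119144 + (170 - 54)) = (-373209 + 42106)/(119144 + 116) = -331103/119260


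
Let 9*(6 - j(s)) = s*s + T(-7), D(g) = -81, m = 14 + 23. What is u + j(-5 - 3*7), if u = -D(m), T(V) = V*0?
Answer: 107/9 ≈ 11.889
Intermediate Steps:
T(V) = 0
m = 37
j(s) = 6 - s²/9 (j(s) = 6 - (s*s + 0)/9 = 6 - (s² + 0)/9 = 6 - s²/9)
u = 81 (u = -1*(-81) = 81)
u + j(-5 - 3*7) = 81 + (6 - (-5 - 3*7)²/9) = 81 + (6 - (-5 - 21)²/9) = 81 + (6 - ⅑*(-26)²) = 81 + (6 - ⅑*676) = 81 + (6 - 676/9) = 81 - 622/9 = 107/9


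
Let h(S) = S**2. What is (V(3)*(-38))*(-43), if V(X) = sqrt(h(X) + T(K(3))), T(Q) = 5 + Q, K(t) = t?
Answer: 1634*sqrt(17) ≈ 6737.2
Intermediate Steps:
V(X) = sqrt(8 + X**2) (V(X) = sqrt(X**2 + (5 + 3)) = sqrt(X**2 + 8) = sqrt(8 + X**2))
(V(3)*(-38))*(-43) = (sqrt(8 + 3**2)*(-38))*(-43) = (sqrt(8 + 9)*(-38))*(-43) = (sqrt(17)*(-38))*(-43) = -38*sqrt(17)*(-43) = 1634*sqrt(17)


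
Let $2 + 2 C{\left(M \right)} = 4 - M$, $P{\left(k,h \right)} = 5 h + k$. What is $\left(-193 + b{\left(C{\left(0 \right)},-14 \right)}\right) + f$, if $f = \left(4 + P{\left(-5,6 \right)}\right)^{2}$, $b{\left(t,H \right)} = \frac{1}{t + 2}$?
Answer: $\frac{1945}{3} \approx 648.33$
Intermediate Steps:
$P{\left(k,h \right)} = k + 5 h$
$C{\left(M \right)} = 1 - \frac{M}{2}$ ($C{\left(M \right)} = -1 + \frac{4 - M}{2} = -1 - \left(-2 + \frac{M}{2}\right) = 1 - \frac{M}{2}$)
$b{\left(t,H \right)} = \frac{1}{2 + t}$
$f = 841$ ($f = \left(4 + \left(-5 + 5 \cdot 6\right)\right)^{2} = \left(4 + \left(-5 + 30\right)\right)^{2} = \left(4 + 25\right)^{2} = 29^{2} = 841$)
$\left(-193 + b{\left(C{\left(0 \right)},-14 \right)}\right) + f = \left(-193 + \frac{1}{2 + \left(1 - 0\right)}\right) + 841 = \left(-193 + \frac{1}{2 + \left(1 + 0\right)}\right) + 841 = \left(-193 + \frac{1}{2 + 1}\right) + 841 = \left(-193 + \frac{1}{3}\right) + 841 = - \frac{578}{3} + 841 = \frac{1945}{3}$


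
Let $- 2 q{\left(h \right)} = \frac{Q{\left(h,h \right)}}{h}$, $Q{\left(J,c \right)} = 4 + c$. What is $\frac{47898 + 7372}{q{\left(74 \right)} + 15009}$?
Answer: $\frac{4089980}{1110627} \approx 3.6826$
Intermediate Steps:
$q{\left(h \right)} = - \frac{4 + h}{2 h}$ ($q{\left(h \right)} = - \frac{\left(4 + h\right) \frac{1}{h}}{2} = - \frac{\frac{1}{h} \left(4 + h\right)}{2} = - \frac{4 + h}{2 h}$)
$\frac{47898 + 7372}{q{\left(74 \right)} + 15009} = \frac{47898 + 7372}{\frac{-4 - 74}{2 \cdot 74} + 15009} = \frac{55270}{\frac{1}{2} \cdot \frac{1}{74} \left(-4 - 74\right) + 15009} = \frac{55270}{\frac{1}{2} \cdot \frac{1}{74} \left(-78\right) + 15009} = \frac{55270}{- \frac{39}{74} + 15009} = \frac{55270}{\frac{1110627}{74}} = 55270 \cdot \frac{74}{1110627} = \frac{4089980}{1110627}$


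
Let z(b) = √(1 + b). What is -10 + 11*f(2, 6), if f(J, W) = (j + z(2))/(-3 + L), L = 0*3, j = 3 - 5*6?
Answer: 89 - 11*√3/3 ≈ 82.649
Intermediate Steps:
j = -27 (j = 3 - 30 = -27)
L = 0
f(J, W) = 9 - √3/3 (f(J, W) = (-27 + √(1 + 2))/(-3 + 0) = (-27 + √3)/(-3) = (-27 + √3)*(-⅓) = 9 - √3/3)
-10 + 11*f(2, 6) = -10 + 11*(9 - √3/3) = -10 + (99 - 11*√3/3) = 89 - 11*√3/3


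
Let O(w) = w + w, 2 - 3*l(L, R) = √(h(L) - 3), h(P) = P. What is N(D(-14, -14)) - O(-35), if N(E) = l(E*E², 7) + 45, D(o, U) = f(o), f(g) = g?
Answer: 347/3 - I*√2747/3 ≈ 115.67 - 17.471*I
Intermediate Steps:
D(o, U) = o
l(L, R) = ⅔ - √(-3 + L)/3 (l(L, R) = ⅔ - √(L - 3)/3 = ⅔ - √(-3 + L)/3)
N(E) = 137/3 - √(-3 + E³)/3 (N(E) = (⅔ - √(-3 + E*E²)/3) + 45 = (⅔ - √(-3 + E³)/3) + 45 = 137/3 - √(-3 + E³)/3)
O(w) = 2*w
N(D(-14, -14)) - O(-35) = (137/3 - √(-3 + (-14)³)/3) - 2*(-35) = (137/3 - √(-3 - 2744)/3) - 1*(-70) = (137/3 - I*√2747/3) + 70 = 347/3 - I*√2747/3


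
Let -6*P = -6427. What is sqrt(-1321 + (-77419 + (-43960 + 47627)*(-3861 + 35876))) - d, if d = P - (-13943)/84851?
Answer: -545421035/509106 + 3*sqrt(13035585) ≈ 9760.1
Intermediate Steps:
P = 6427/6 (P = -1/6*(-6427) = 6427/6 ≈ 1071.2)
d = 545421035/509106 (d = 6427/6 - (-13943)/84851 = 6427/6 - 1*(-13943/84851) = 6427/6 + 13943/84851 = 545421035/509106 ≈ 1071.3)
sqrt(-1321 + (-77419 + (-43960 + 47627)*(-3861 + 35876))) - d = sqrt(-1321 + (-77419 + (-43960 + 47627)*(-3861 + 35876))) - 1*545421035/509106 = sqrt(-1321 + (-77419 + 3667*32015)) - 545421035/509106 = sqrt(-1321 + (-77419 + 117399005)) - 545421035/509106 = sqrt(-1321 + 117321586) - 545421035/509106 = sqrt(117320265) - 545421035/509106 = 3*sqrt(13035585) - 545421035/509106 = -545421035/509106 + 3*sqrt(13035585)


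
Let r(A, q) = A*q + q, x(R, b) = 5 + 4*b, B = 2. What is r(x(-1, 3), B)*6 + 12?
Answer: 228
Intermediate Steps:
r(A, q) = q + A*q
r(x(-1, 3), B)*6 + 12 = (2*(1 + (5 + 4*3)))*6 + 12 = (2*(1 + (5 + 12)))*6 + 12 = (2*(1 + 17))*6 + 12 = (2*18)*6 + 12 = 36*6 + 12 = 216 + 12 = 228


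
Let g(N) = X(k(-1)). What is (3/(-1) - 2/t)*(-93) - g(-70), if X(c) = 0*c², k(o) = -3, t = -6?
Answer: 248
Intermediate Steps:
X(c) = 0
g(N) = 0
(3/(-1) - 2/t)*(-93) - g(-70) = (3/(-1) - 2/(-6))*(-93) - 1*0 = (3*(-1) - 2*(-⅙))*(-93) + 0 = (-3 + ⅓)*(-93) + 0 = -8/3*(-93) + 0 = 248 + 0 = 248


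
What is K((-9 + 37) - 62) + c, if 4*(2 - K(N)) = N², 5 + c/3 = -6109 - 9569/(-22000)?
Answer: -409809293/22000 ≈ -18628.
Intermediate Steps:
c = -403495293/22000 (c = -15 + 3*(-6109 - 9569/(-22000)) = -15 + 3*(-6109 - 9569*(-1/22000)) = -15 + 3*(-6109 + 9569/22000) = -15 + 3*(-134388431/22000) = -15 - 403165293/22000 = -403495293/22000 ≈ -18341.)
K(N) = 2 - N²/4
K((-9 + 37) - 62) + c = (2 - ((-9 + 37) - 62)²/4) - 403495293/22000 = (2 - (28 - 62)²/4) - 403495293/22000 = (2 - ¼*(-34)²) - 403495293/22000 = (2 - ¼*1156) - 403495293/22000 = (2 - 289) - 403495293/22000 = -287 - 403495293/22000 = -409809293/22000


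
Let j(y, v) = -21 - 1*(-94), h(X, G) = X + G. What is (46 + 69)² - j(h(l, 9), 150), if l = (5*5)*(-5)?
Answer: 13152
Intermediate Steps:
l = -125 (l = 25*(-5) = -125)
h(X, G) = G + X
j(y, v) = 73 (j(y, v) = -21 + 94 = 73)
(46 + 69)² - j(h(l, 9), 150) = (46 + 69)² - 1*73 = 115² - 73 = 13225 - 73 = 13152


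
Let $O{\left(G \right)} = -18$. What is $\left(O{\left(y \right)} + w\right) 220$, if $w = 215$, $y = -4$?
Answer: $43340$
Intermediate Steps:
$\left(O{\left(y \right)} + w\right) 220 = \left(-18 + 215\right) 220 = 197 \cdot 220 = 43340$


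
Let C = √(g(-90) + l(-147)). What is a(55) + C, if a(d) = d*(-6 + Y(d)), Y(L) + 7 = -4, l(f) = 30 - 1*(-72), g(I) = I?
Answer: -935 + 2*√3 ≈ -931.54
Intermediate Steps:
l(f) = 102 (l(f) = 30 + 72 = 102)
Y(L) = -11 (Y(L) = -7 - 4 = -11)
C = 2*√3 (C = √(-90 + 102) = √12 = 2*√3 ≈ 3.4641)
a(d) = -17*d (a(d) = d*(-6 - 11) = d*(-17) = -17*d)
a(55) + C = -17*55 + 2*√3 = -935 + 2*√3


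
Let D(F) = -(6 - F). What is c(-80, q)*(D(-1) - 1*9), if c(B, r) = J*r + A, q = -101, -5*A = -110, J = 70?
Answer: 112768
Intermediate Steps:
A = 22 (A = -⅕*(-110) = 22)
c(B, r) = 22 + 70*r (c(B, r) = 70*r + 22 = 22 + 70*r)
D(F) = -6 + F
c(-80, q)*(D(-1) - 1*9) = (22 + 70*(-101))*((-6 - 1) - 1*9) = (22 - 7070)*(-7 - 9) = -7048*(-16) = 112768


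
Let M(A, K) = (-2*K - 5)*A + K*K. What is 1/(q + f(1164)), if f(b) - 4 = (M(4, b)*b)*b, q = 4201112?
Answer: 1/1823103482460 ≈ 5.4852e-13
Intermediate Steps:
M(A, K) = K² + A*(-5 - 2*K) (M(A, K) = (-5 - 2*K)*A + K² = A*(-5 - 2*K) + K² = K² + A*(-5 - 2*K))
f(b) = 4 + b²*(-20 + b² - 8*b) (f(b) = 4 + ((b² - 5*4 - 2*4*b)*b)*b = 4 + ((b² - 20 - 8*b)*b)*b = 4 + ((-20 + b² - 8*b)*b)*b = 4 + (b*(-20 + b² - 8*b))*b = 4 + b²*(-20 + b² - 8*b))
1/(q + f(1164)) = 1/(4201112 + (4 + 1164²*(-20 + 1164² - 8*1164))) = 1/(4201112 + (4 + 1354896*(-20 + 1354896 - 9312))) = 1/(4201112 + (4 + 1354896*1345564)) = 1/(4201112 + (4 + 1823099281344)) = 1/(4201112 + 1823099281348) = 1/1823103482460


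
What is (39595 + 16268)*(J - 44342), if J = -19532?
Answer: -3568193262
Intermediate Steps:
(39595 + 16268)*(J - 44342) = (39595 + 16268)*(-19532 - 44342) = 55863*(-63874) = -3568193262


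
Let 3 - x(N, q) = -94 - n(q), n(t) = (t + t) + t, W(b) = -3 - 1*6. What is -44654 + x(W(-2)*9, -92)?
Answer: -44833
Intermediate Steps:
W(b) = -9 (W(b) = -3 - 6 = -9)
n(t) = 3*t (n(t) = 2*t + t = 3*t)
x(N, q) = 97 + 3*q (x(N, q) = 3 - (-94 - 3*q) = 3 + (94 + 3*q) = 97 + 3*q)
-44654 + x(W(-2)*9, -92) = -44654 + (97 + 3*(-92)) = -44654 + (97 - 276) = -44654 - 179 = -44833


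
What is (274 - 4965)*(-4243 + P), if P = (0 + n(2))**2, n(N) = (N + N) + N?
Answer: 19735037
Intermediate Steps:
n(N) = 3*N (n(N) = 2*N + N = 3*N)
P = 36 (P = (0 + 3*2)**2 = (0 + 6)**2 = 6**2 = 36)
(274 - 4965)*(-4243 + P) = (274 - 4965)*(-4243 + 36) = -4691*(-4207) = 19735037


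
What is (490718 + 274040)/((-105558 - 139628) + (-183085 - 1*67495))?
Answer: -382379/247883 ≈ -1.5426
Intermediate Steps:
(490718 + 274040)/((-105558 - 139628) + (-183085 - 1*67495)) = 764758/(-245186 + (-183085 - 67495)) = 764758/(-245186 - 250580) = 764758/(-495766) = 764758*(-1/495766) = -382379/247883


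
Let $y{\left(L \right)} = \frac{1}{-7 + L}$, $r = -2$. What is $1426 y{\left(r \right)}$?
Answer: $- \frac{1426}{9} \approx -158.44$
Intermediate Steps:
$1426 y{\left(r \right)} = \frac{1426}{-7 - 2} = \frac{1426}{-9} = 1426 \left(- \frac{1}{9}\right) = - \frac{1426}{9}$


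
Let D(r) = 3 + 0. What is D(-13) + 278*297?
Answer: 82569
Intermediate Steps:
D(r) = 3
D(-13) + 278*297 = 3 + 278*297 = 3 + 82566 = 82569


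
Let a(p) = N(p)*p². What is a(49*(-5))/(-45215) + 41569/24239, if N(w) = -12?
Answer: 3867778807/219193277 ≈ 17.646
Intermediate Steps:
a(p) = -12*p²
a(49*(-5))/(-45215) + 41569/24239 = -12*(49*(-5))²/(-45215) + 41569/24239 = -12*(-245)²*(-1/45215) + 41569*(1/24239) = -12*60025*(-1/45215) + 41569/24239 = -720300*(-1/45215) + 41569/24239 = 144060/9043 + 41569/24239 = 3867778807/219193277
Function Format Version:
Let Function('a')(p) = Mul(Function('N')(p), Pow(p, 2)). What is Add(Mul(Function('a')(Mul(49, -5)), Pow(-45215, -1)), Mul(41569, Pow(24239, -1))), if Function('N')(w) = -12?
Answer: Rational(3867778807, 219193277) ≈ 17.646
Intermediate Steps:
Function('a')(p) = Mul(-12, Pow(p, 2))
Add(Mul(Function('a')(Mul(49, -5)), Pow(-45215, -1)), Mul(41569, Pow(24239, -1))) = Add(Mul(Mul(-12, Pow(Mul(49, -5), 2)), Pow(-45215, -1)), Mul(41569, Pow(24239, -1))) = Add(Mul(Mul(-12, Pow(-245, 2)), Rational(-1, 45215)), Mul(41569, Rational(1, 24239))) = Add(Mul(Mul(-12, 60025), Rational(-1, 45215)), Rational(41569, 24239)) = Add(Mul(-720300, Rational(-1, 45215)), Rational(41569, 24239)) = Add(Rational(144060, 9043), Rational(41569, 24239)) = Rational(3867778807, 219193277)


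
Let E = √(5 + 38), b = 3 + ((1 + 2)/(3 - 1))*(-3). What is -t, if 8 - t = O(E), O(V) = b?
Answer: -19/2 ≈ -9.5000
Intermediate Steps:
b = -3/2 (b = 3 + (3/2)*(-3) = 3 - 9/2 = -3/2 ≈ -1.5000)
E = √43 ≈ 6.5574
O(V) = -3/2
t = 19/2 (t = 8 - 1*(-3/2) = 8 + 3/2 = 19/2 ≈ 9.5000)
-t = -1*19/2 = -19/2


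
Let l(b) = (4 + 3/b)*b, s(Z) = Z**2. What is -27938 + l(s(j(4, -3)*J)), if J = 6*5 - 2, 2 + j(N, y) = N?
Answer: -15391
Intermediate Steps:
j(N, y) = -2 + N
J = 28 (J = 30 - 2 = 28)
l(b) = b*(4 + 3/b)
-27938 + l(s(j(4, -3)*J)) = -27938 + (3 + 4*((-2 + 4)*28)**2) = -27938 + (3 + 4*(2*28)**2) = -27938 + (3 + 4*56**2) = -27938 + (3 + 4*3136) = -27938 + (3 + 12544) = -27938 + 12547 = -15391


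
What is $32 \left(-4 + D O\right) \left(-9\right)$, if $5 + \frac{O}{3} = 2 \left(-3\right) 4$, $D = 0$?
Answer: $1152$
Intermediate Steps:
$O = -87$ ($O = -15 + 3 \cdot 2 \left(-3\right) 4 = -15 + 3 \left(\left(-6\right) 4\right) = -15 + 3 \left(-24\right) = -15 - 72 = -87$)
$32 \left(-4 + D O\right) \left(-9\right) = 32 \left(-4 + 0 \left(-87\right)\right) \left(-9\right) = 32 \left(-4 + 0\right) \left(-9\right) = 32 \left(-4\right) \left(-9\right) = \left(-128\right) \left(-9\right) = 1152$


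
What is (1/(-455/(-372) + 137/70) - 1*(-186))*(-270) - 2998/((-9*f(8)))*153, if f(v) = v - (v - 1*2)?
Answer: -1027800359/41407 ≈ -24822.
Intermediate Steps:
f(v) = 2 (f(v) = v - (v - 2) = v - (-2 + v) = v + (2 - v) = 2)
(1/(-455/(-372) + 137/70) - 1*(-186))*(-270) - 2998/((-9*f(8)))*153 = (1/(-455/(-372) + 137/70) - 1*(-186))*(-270) - 2998/((-9*2))*153 = (1/(-455*(-1/372) + 137*(1/70)) + 186)*(-270) - 2998/(-18)*153 = (1/(455/372 + 137/70) + 186)*(-270) - 2998*(-1/18)*153 = (1/(41407/13020) + 186)*(-270) - (-1499)*153/9 = (13020/41407 + 186)*(-270) - 1*(-25483) = (7714722/41407)*(-270) + 25483 = -2082974940/41407 + 25483 = -1027800359/41407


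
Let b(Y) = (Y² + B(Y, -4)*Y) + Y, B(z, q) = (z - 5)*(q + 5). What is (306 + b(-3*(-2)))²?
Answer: 125316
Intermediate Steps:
B(z, q) = (-5 + z)*(5 + q)
b(Y) = Y + Y² + Y*(-5 + Y) (b(Y) = (Y² + (-25 - 5*(-4) + 5*Y - 4*Y)*Y) + Y = (Y² + (-25 + 20 + 5*Y - 4*Y)*Y) + Y = (Y² + (-5 + Y)*Y) + Y = (Y² + Y*(-5 + Y)) + Y = Y + Y² + Y*(-5 + Y))
(306 + b(-3*(-2)))² = (306 + 2*(-3*(-2))*(-2 - 3*(-2)))² = (306 + 2*6*(-2 + 6))² = (306 + 2*6*4)² = (306 + 48)² = 354² = 125316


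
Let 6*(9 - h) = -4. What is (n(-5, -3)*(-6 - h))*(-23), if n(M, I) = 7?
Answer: 7567/3 ≈ 2522.3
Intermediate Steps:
h = 29/3 (h = 9 - ⅙*(-4) = 9 + ⅔ = 29/3 ≈ 9.6667)
(n(-5, -3)*(-6 - h))*(-23) = (7*(-6 - 1*29/3))*(-23) = (7*(-6 - 29/3))*(-23) = (7*(-47/3))*(-23) = -329/3*(-23) = 7567/3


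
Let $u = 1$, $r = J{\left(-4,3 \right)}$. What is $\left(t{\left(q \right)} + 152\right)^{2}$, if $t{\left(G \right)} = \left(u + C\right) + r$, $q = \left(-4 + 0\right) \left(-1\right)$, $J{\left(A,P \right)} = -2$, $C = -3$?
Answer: $21904$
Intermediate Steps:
$r = -2$
$q = 4$ ($q = \left(-4\right) \left(-1\right) = 4$)
$t{\left(G \right)} = -4$ ($t{\left(G \right)} = \left(1 - 3\right) - 2 = -2 - 2 = -4$)
$\left(t{\left(q \right)} + 152\right)^{2} = \left(-4 + 152\right)^{2} = 148^{2} = 21904$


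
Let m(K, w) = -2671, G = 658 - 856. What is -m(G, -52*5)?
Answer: 2671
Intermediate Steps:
G = -198
-m(G, -52*5) = -1*(-2671) = 2671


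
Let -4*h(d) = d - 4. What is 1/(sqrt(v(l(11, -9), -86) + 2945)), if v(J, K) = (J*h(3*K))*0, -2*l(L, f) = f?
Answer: sqrt(2945)/2945 ≈ 0.018427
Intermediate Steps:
l(L, f) = -f/2
h(d) = 1 - d/4 (h(d) = -(d - 4)/4 = -(-4 + d)/4 = 1 - d/4)
v(J, K) = 0 (v(J, K) = (J*(1 - 3*K/4))*0 = 0)
1/(sqrt(v(l(11, -9), -86) + 2945)) = 1/(sqrt(0 + 2945)) = 1/(sqrt(2945)) = sqrt(2945)/2945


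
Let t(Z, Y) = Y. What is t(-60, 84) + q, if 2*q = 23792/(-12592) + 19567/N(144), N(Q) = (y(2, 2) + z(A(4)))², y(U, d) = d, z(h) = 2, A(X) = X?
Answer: 17490893/25184 ≈ 694.52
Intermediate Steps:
N(Q) = 16 (N(Q) = (2 + 2)² = 4² = 16)
q = 15375437/25184 (q = (23792/(-12592) + 19567/16)/2 = (23792*(-1/12592) + 19567*(1/16))/2 = (-1487/787 + 19567/16)/2 = (½)*(15375437/12592) = 15375437/25184 ≈ 610.52)
t(-60, 84) + q = 84 + 15375437/25184 = 17490893/25184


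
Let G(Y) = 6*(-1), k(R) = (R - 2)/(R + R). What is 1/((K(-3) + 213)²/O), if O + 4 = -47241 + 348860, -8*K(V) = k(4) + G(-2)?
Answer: 308853760/46771921 ≈ 6.6034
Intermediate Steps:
k(R) = (-2 + R)/(2*R) (k(R) = (-2 + R)/((2*R)) = (-2 + R)*(1/(2*R)) = (-2 + R)/(2*R))
G(Y) = -6
K(V) = 23/32 (K(V) = -((½)*(-2 + 4)/4 - 6)/8 = -((½)*(¼)*2 - 6)/8 = -(¼ - 6)/8 = -⅛*(-23/4) = 23/32)
O = 301615 (O = -4 + (-47241 + 348860) = -4 + 301619 = 301615)
1/((K(-3) + 213)²/O) = 1/((23/32 + 213)²/301615) = 1/((6839/32)²*(1/301615)) = 1/((46771921/1024)*(1/301615)) = 1/(46771921/308853760) = 308853760/46771921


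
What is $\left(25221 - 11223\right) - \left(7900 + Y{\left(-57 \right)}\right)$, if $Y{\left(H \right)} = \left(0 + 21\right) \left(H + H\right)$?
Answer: $8492$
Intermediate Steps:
$Y{\left(H \right)} = 42 H$ ($Y{\left(H \right)} = 21 \cdot 2 H = 42 H$)
$\left(25221 - 11223\right) - \left(7900 + Y{\left(-57 \right)}\right) = \left(25221 - 11223\right) - \left(7900 + 42 \left(-57\right)\right) = 13998 - 5506 = 8492$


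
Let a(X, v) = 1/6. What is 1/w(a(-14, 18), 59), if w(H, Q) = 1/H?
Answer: ⅙ ≈ 0.16667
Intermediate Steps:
a(X, v) = ⅙
1/w(a(-14, 18), 59) = 1/(1/(⅙)) = 1/6 = ⅙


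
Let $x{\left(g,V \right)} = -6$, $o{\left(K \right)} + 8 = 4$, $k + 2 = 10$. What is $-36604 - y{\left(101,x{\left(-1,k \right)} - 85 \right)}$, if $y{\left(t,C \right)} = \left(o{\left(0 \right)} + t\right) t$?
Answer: $-46401$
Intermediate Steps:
$k = 8$ ($k = -2 + 10 = 8$)
$o{\left(K \right)} = -4$ ($o{\left(K \right)} = -8 + 4 = -4$)
$y{\left(t,C \right)} = t \left(-4 + t\right)$ ($y{\left(t,C \right)} = \left(-4 + t\right) t = t \left(-4 + t\right)$)
$-36604 - y{\left(101,x{\left(-1,k \right)} - 85 \right)} = -36604 - 101 \left(-4 + 101\right) = -36604 - 101 \cdot 97 = -36604 - 9797 = -46401$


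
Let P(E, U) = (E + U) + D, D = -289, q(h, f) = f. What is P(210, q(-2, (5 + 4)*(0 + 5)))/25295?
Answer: -34/25295 ≈ -0.0013441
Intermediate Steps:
P(E, U) = -289 + E + U (P(E, U) = (E + U) - 289 = -289 + E + U)
P(210, q(-2, (5 + 4)*(0 + 5)))/25295 = (-289 + 210 + (5 + 4)*(0 + 5))/25295 = (-289 + 210 + 9*5)*(1/25295) = (-289 + 210 + 45)*(1/25295) = -34*1/25295 = -34/25295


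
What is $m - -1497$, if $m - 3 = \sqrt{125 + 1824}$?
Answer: $1500 + \sqrt{1949} \approx 1544.1$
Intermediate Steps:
$m = 3 + \sqrt{1949}$ ($m = 3 + \sqrt{125 + 1824} = 3 + \sqrt{1949} \approx 47.147$)
$m - -1497 = \left(3 + \sqrt{1949}\right) - -1497 = \left(3 + \sqrt{1949}\right) + 1497 = 1500 + \sqrt{1949}$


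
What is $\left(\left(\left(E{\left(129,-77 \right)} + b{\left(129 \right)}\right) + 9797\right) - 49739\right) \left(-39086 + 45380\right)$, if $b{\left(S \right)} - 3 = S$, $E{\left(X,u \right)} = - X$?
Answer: $-251376066$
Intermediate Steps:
$b{\left(S \right)} = 3 + S$
$\left(\left(\left(E{\left(129,-77 \right)} + b{\left(129 \right)}\right) + 9797\right) - 49739\right) \left(-39086 + 45380\right) = \left(\left(\left(\left(-1\right) 129 + \left(3 + 129\right)\right) + 9797\right) - 49739\right) \left(-39086 + 45380\right) = \left(\left(\left(-129 + 132\right) + 9797\right) - 49739\right) 6294 = \left(\left(3 + 9797\right) - 49739\right) 6294 = \left(9800 - 49739\right) 6294 = \left(-39939\right) 6294 = -251376066$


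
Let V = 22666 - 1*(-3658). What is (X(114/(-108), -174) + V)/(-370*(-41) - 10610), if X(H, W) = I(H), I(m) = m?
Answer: 473813/82080 ≈ 5.7726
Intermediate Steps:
V = 26324 (V = 22666 + 3658 = 26324)
X(H, W) = H
(X(114/(-108), -174) + V)/(-370*(-41) - 10610) = (114/(-108) + 26324)/(-370*(-41) - 10610) = (114*(-1/108) + 26324)/(15170 - 10610) = (-19/18 + 26324)/4560 = (473813/18)*(1/4560) = 473813/82080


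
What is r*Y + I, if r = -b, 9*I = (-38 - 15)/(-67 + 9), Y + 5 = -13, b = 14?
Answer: 131597/522 ≈ 252.10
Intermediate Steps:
Y = -18 (Y = -5 - 13 = -18)
I = 53/522 (I = ((-38 - 15)/(-67 + 9))/9 = (-53/(-58))/9 = (-53*(-1/58))/9 = (⅑)*(53/58) = 53/522 ≈ 0.10153)
r = -14 (r = -1*14 = -14)
r*Y + I = -14*(-18) + 53/522 = 252 + 53/522 = 131597/522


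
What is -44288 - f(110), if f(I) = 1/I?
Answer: -4871681/110 ≈ -44288.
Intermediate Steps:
-44288 - f(110) = -44288 - 1/110 = -4871681/110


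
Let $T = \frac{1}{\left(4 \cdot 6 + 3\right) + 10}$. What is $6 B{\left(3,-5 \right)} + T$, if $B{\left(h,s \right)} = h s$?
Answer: $- \frac{3329}{37} \approx -89.973$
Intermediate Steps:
$T = \frac{1}{37}$ ($T = \frac{1}{\left(24 + 3\right) + 10} = \frac{1}{27 + 10} = \frac{1}{37} \approx 0.027027$)
$6 B{\left(3,-5 \right)} + T = 6 \cdot 3 \left(-5\right) + \frac{1}{37} = 6 \left(-15\right) + \frac{1}{37} = -90 + \frac{1}{37} = - \frac{3329}{37}$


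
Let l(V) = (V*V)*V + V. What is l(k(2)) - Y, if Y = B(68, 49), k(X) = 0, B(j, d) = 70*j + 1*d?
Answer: -4809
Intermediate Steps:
B(j, d) = d + 70*j (B(j, d) = 70*j + d = d + 70*j)
Y = 4809 (Y = 49 + 70*68 = 49 + 4760 = 4809)
l(V) = V + V³ (l(V) = V²*V + V = V³ + V = V + V³)
l(k(2)) - Y = (0 + 0³) - 1*4809 = (0 + 0) - 4809 = 0 - 4809 = -4809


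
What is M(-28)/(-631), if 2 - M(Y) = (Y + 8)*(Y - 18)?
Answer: 918/631 ≈ 1.4548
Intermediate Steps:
M(Y) = 2 - (-18 + Y)*(8 + Y) (M(Y) = 2 - (Y + 8)*(Y - 18) = 2 - (8 + Y)*(-18 + Y) = 2 - (-18 + Y)*(8 + Y))
M(-28)/(-631) = (146 - 1*(-28)**2 + 10*(-28))/(-631) = (146 - 1*784 - 280)*(-1/631) = (146 - 784 - 280)*(-1/631) = -918*(-1/631) = 918/631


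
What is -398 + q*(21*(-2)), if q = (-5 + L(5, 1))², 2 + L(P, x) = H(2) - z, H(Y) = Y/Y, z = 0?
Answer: -1910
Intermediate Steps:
H(Y) = 1
L(P, x) = -1 (L(P, x) = -2 + (1 - 1*0) = -2 + (1 + 0) = -2 + 1 = -1)
q = 36 (q = (-5 - 1)² = (-6)² = 36)
-398 + q*(21*(-2)) = -398 + 36*(21*(-2)) = -398 + 36*(-42) = -398 - 1512 = -1910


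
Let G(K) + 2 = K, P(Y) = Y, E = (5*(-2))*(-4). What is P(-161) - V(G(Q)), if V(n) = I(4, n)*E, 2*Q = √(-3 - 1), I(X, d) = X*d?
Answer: 159 - 160*I ≈ 159.0 - 160.0*I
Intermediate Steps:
E = 40 (E = -10*(-4) = 40)
Q = I (Q = √(-3 - 1)/2 = √(-4)/2 = (2*I)/2 = I ≈ 1.0*I)
G(K) = -2 + K
V(n) = 160*n (V(n) = (4*n)*40 = 160*n)
P(-161) - V(G(Q)) = -161 - 160*(-2 + I) = -161 - (-320 + 160*I) = -161 + (320 - 160*I) = 159 - 160*I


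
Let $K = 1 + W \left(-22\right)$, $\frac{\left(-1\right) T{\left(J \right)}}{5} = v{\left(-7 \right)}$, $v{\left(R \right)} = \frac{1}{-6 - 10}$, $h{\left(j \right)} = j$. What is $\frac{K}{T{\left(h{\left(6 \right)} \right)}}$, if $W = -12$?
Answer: $848$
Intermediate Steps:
$v{\left(R \right)} = - \frac{1}{16}$ ($v{\left(R \right)} = \frac{1}{-16} = - \frac{1}{16}$)
$T{\left(J \right)} = \frac{5}{16}$ ($T{\left(J \right)} = \left(-5\right) \left(- \frac{1}{16}\right) = \frac{5}{16}$)
$K = 265$ ($K = 1 - -264 = 1 + 264 = 265$)
$\frac{K}{T{\left(h{\left(6 \right)} \right)}} = \frac{265}{\frac{5}{16}} = 265 \cdot \frac{16}{5} = 848$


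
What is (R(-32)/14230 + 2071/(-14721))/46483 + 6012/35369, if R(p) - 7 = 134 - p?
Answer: 58539400377892387/344396828422231410 ≈ 0.16998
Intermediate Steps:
R(p) = 141 - p (R(p) = 7 + (134 - p) = 141 - p)
(R(-32)/14230 + 2071/(-14721))/46483 + 6012/35369 = ((141 - 1*(-32))/14230 + 2071/(-14721))/46483 + 6012/35369 = ((141 + 32)*(1/14230) + 2071*(-1/14721))*(1/46483) + 6012*(1/35369) = (173*(1/14230) - 2071/14721)*(1/46483) + 6012/35369 = (173/14230 - 2071/14721)*(1/46483) + 6012/35369 = -26923597/209479830*1/46483 + 6012/35369 = -26923597/9737250937890 + 6012/35369 = 58539400377892387/344396828422231410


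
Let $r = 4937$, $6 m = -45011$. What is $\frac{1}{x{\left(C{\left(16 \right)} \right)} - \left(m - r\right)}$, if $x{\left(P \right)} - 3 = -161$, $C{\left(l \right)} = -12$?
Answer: $\frac{6}{73685} \approx 8.1428 \cdot 10^{-5}$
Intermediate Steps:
$m = - \frac{45011}{6}$ ($m = \frac{1}{6} \left(-45011\right) = - \frac{45011}{6} \approx -7501.8$)
$x{\left(P \right)} = -158$ ($x{\left(P \right)} = 3 - 161 = -158$)
$\frac{1}{x{\left(C{\left(16 \right)} \right)} - \left(m - r\right)} = \frac{1}{-158 + \left(4937 - - \frac{45011}{6}\right)} = \frac{1}{-158 + \left(4937 + \frac{45011}{6}\right)} = \frac{1}{-158 + \frac{74633}{6}} = \frac{1}{\frac{73685}{6}} = \frac{6}{73685}$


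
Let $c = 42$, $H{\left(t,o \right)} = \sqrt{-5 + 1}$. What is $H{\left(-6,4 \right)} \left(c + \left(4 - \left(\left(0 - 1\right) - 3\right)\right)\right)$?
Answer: $100 i \approx 100.0 i$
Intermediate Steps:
$H{\left(t,o \right)} = 2 i$ ($H{\left(t,o \right)} = \sqrt{-4} = 2 i$)
$H{\left(-6,4 \right)} \left(c + \left(4 - \left(\left(0 - 1\right) - 3\right)\right)\right) = 2 i \left(42 + \left(4 - \left(\left(0 - 1\right) - 3\right)\right)\right) = 2 i \left(42 + \left(4 - \left(-1 - 3\right)\right)\right) = 2 i \left(42 + \left(4 - -4\right)\right) = 2 i \left(42 + \left(4 + 4\right)\right) = 2 i \left(42 + 8\right) = 2 i 50 = 100 i$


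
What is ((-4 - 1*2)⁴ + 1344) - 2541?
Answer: 99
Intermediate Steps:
((-4 - 1*2)⁴ + 1344) - 2541 = ((-4 - 2)⁴ + 1344) - 2541 = ((-6)⁴ + 1344) - 2541 = (1296 + 1344) - 2541 = 2640 - 2541 = 99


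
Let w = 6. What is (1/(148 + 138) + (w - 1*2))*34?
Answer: 19465/143 ≈ 136.12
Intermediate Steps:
(1/(148 + 138) + (w - 1*2))*34 = (1/(148 + 138) + (6 - 1*2))*34 = (1/286 + (6 - 2))*34 = (1/286 + 4)*34 = (1145/286)*34 = 19465/143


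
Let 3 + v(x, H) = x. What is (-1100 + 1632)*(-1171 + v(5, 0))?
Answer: -621908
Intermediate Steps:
v(x, H) = -3 + x
(-1100 + 1632)*(-1171 + v(5, 0)) = (-1100 + 1632)*(-1171 + (-3 + 5)) = 532*(-1171 + 2) = 532*(-1169) = -621908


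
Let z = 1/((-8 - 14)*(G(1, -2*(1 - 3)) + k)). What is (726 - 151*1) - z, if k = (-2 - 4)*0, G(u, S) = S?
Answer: 50601/88 ≈ 575.01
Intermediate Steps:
k = 0 (k = -6*0 = 0)
z = -1/88 (z = 1/((-8 - 14)*(-2*(1 - 3) + 0)) = 1/(-22*(-2*(-2) + 0)) = 1/(-22*(4 + 0)) = 1/(-22*4) = 1/(-88) = -1/88 ≈ -0.011364)
(726 - 151*1) - z = (726 - 151*1) - 1*(-1/88) = (726 - 151) + 1/88 = 575 + 1/88 = 50601/88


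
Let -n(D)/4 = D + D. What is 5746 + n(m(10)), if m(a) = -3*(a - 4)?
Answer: 5890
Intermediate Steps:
m(a) = 12 - 3*a (m(a) = -3*(-4 + a) = 12 - 3*a)
n(D) = -8*D (n(D) = -4*(D + D) = -8*D)
5746 + n(m(10)) = 5746 - 8*(12 - 3*10) = 5746 - 8*(12 - 30) = 5746 - 8*(-18) = 5746 + 144 = 5890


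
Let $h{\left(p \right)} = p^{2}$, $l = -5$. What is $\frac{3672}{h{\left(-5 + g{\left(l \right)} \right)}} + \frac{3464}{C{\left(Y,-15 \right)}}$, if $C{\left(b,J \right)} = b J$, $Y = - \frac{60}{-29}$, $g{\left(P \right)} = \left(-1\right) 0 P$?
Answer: $\frac{7934}{225} \approx 35.262$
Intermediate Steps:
$g{\left(P \right)} = 0$ ($g{\left(P \right)} = 0 P = 0$)
$Y = \frac{60}{29}$ ($Y = \left(-60\right) \left(- \frac{1}{29}\right) = \frac{60}{29} \approx 2.069$)
$C{\left(b,J \right)} = J b$
$\frac{3672}{h{\left(-5 + g{\left(l \right)} \right)}} + \frac{3464}{C{\left(Y,-15 \right)}} = \frac{3672}{\left(-5 + 0\right)^{2}} + \frac{3464}{\left(-15\right) \frac{60}{29}} = \frac{3672}{\left(-5\right)^{2}} + \frac{3464}{- \frac{900}{29}} = \frac{3672}{25} + 3464 \left(- \frac{29}{900}\right) = 3672 \cdot \frac{1}{25} - \frac{25114}{225} = \frac{3672}{25} - \frac{25114}{225} = \frac{7934}{225}$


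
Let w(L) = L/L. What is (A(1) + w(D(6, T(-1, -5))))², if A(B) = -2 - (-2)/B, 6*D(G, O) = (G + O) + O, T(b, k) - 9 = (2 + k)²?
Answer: 1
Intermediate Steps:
T(b, k) = 9 + (2 + k)²
D(G, O) = O/3 + G/6 (D(G, O) = ((G + O) + O)/6 = (G + 2*O)/6 = O/3 + G/6)
A(B) = -2 + 2/B
w(L) = 1
(A(1) + w(D(6, T(-1, -5))))² = ((-2 + 2/1) + 1)² = ((-2 + 2*1) + 1)² = ((-2 + 2) + 1)² = (0 + 1)² = 1² = 1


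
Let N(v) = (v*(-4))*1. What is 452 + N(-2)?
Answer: 460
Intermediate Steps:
N(v) = -4*v (N(v) = -4*v*1 = -4*v)
452 + N(-2) = 452 - 4*(-2) = 452 + 8 = 460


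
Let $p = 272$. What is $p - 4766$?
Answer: $-4494$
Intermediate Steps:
$p - 4766 = 272 - 4766 = -4494$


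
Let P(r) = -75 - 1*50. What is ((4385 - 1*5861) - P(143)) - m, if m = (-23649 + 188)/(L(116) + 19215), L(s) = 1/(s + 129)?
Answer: -6354322331/4707676 ≈ -1349.8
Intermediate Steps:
L(s) = 1/(129 + s)
P(r) = -125 (P(r) = -75 - 50 = -125)
m = -5747945/4707676 (m = (-23649 + 188)/(1/(129 + 116) + 19215) = -23461/(1/245 + 19215) = -23461/4707676/245 = -23461*245/4707676 = -5747945/4707676 ≈ -1.2210)
((4385 - 1*5861) - P(143)) - m = ((4385 - 1*5861) - 1*(-125)) - 1*(-5747945/4707676) = ((4385 - 5861) + 125) + 5747945/4707676 = (-1476 + 125) + 5747945/4707676 = -1351 + 5747945/4707676 = -6354322331/4707676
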